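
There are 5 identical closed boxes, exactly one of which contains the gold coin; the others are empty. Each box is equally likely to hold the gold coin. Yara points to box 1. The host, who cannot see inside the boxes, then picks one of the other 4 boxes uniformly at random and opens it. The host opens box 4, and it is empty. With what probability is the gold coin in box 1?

1/4

Condition on the true location of the gold coin.
If it is in any of boxes 1, 2, 3, and 5 (prior 1/5 each): the host picks box 4 with probability 1/4 regardless, and it is not the prize; weight (1/5)·(1/4) = 1/20 each.
If it is in box 4 (prior 1/5): the host opened box 4, so this case is ruled out; weight (1/5)·0 = 0.
The weights sum to 1/5.
So P(the gold coin in box 1 | the host opened box 4) = (1/20) / (1/5) = 1/4.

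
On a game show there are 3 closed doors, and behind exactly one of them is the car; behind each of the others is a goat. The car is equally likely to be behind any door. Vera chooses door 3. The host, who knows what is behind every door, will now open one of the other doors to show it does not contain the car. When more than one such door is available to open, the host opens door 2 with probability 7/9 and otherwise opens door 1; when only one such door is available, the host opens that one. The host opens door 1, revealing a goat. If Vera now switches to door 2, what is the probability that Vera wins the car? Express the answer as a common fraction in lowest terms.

Consider each possible location of the car in turn.
If it is behind door 1 (prior 1/3): the host opened door 1, so this case is ruled out; weight (1/3)·0 = 0.
If it is behind door 2 (prior 1/3): only door 1 is available, probability 1; weight (1/3)·1 = 1/3.
If it is behind door 3 (prior 1/3): door 2 is available but not opened, probability 2/9; weight (1/3)·(2/9) = 2/27.
The weights sum to 11/27.
So P(the car behind door 2 | the host opened door 1) = (1/3) / (11/27) = 9/11.

9/11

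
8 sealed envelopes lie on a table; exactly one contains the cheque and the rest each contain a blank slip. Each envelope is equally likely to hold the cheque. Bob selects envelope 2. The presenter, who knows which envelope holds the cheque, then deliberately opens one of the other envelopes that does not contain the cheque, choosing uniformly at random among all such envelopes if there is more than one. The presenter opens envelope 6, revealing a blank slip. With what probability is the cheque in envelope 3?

Apply Bayes' rule, conditioning on where the cheque actually is.
If it is in any of envelopes 1, 3, 4, 5, 7, and 8 (prior 1/8 each): the presenter has 6 equally likely choices, so probability 1/6; weight (1/8)·(1/6) = 1/48 each.
If it is in envelope 2 (prior 1/8): the presenter has 7 equally likely choices, so probability 1/7; weight (1/8)·(1/7) = 1/56.
If it is in envelope 6 (prior 1/8): the presenter opened envelope 6, so this case is ruled out; weight (1/8)·0 = 0.
The weights sum to 1/7.
So P(the cheque in envelope 3 | the presenter opened envelope 6) = (1/48) / (1/7) = 7/48.

7/48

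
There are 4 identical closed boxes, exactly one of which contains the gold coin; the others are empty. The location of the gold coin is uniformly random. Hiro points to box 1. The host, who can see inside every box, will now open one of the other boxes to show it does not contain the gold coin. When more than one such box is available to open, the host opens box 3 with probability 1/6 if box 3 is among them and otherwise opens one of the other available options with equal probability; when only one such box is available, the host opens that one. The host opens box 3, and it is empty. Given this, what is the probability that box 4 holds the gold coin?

1/3

Consider each possible location of the gold coin in turn.
If it is in any of boxes 1, 2, and 4 (prior 1/4 each): box 3 is available, opened with probability 1/6; weight (1/4)·(1/6) = 1/24 each.
If it is in box 3 (prior 1/4): the host opened box 3, so this case is ruled out; weight (1/4)·0 = 0.
The weights sum to 1/8.
So P(the gold coin in box 4 | the host opened box 3) = (1/24) / (1/8) = 1/3.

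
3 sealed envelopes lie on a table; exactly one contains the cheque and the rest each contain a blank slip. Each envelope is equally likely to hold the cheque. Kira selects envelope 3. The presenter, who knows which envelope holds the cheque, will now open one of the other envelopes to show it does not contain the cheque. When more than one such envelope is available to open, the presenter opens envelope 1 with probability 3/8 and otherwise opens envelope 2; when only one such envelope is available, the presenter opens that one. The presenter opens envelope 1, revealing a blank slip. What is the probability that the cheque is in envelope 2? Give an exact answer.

8/11

Condition on the true location of the cheque.
If it is in envelope 1 (prior 1/3): the presenter opened envelope 1, so this case is ruled out; weight (1/3)·0 = 0.
If it is in envelope 2 (prior 1/3): only envelope 1 is available, probability 1; weight (1/3)·1 = 1/3.
If it is in envelope 3 (prior 1/3): envelope 1 is available, opened with probability 3/8; weight (1/3)·(3/8) = 1/8.
The weights sum to 11/24.
So P(the cheque in envelope 2 | the presenter opened envelope 1) = (1/3) / (11/24) = 8/11.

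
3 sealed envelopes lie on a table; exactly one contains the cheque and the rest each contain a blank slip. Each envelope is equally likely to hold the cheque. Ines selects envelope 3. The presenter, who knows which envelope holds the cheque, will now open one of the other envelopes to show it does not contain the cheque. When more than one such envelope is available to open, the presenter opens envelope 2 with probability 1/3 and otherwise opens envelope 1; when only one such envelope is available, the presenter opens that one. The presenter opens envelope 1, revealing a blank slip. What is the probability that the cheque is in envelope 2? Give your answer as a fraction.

3/5

Apply Bayes' rule, conditioning on where the cheque actually is.
If it is in envelope 1 (prior 1/3): the presenter opened envelope 1, so this case is ruled out; weight (1/3)·0 = 0.
If it is in envelope 2 (prior 1/3): only envelope 1 is available, probability 1; weight (1/3)·1 = 1/3.
If it is in envelope 3 (prior 1/3): envelope 2 is available but not opened, probability 2/3; weight (1/3)·(2/3) = 2/9.
The weights sum to 5/9.
So P(the cheque in envelope 2 | the presenter opened envelope 1) = (1/3) / (5/9) = 3/5.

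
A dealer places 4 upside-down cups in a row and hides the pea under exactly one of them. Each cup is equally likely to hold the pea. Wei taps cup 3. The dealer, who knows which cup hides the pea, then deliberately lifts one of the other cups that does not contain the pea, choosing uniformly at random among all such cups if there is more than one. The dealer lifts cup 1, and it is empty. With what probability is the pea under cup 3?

1/4

Condition on the true location of the pea.
If it is under cup 1 (prior 1/4): the dealer opened cup 1, so this case is ruled out; weight (1/4)·0 = 0.
If it is under either of cups 2 and 4 (prior 1/4 each): the dealer has 2 equally likely choices, so probability 1/2; weight (1/4)·(1/2) = 1/8 each.
If it is under cup 3 (prior 1/4): the dealer has 3 equally likely choices, so probability 1/3; weight (1/4)·(1/3) = 1/12.
The weights sum to 1/3.
So P(the pea under cup 3 | the dealer opened cup 1) = (1/12) / (1/3) = 1/4.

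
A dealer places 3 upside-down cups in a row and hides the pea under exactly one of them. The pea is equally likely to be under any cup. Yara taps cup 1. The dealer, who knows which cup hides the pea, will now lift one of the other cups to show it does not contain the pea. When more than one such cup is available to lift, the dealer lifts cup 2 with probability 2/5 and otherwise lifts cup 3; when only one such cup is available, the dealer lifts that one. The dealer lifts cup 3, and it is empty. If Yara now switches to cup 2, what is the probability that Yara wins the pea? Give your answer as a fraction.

5/8

Condition on the true location of the pea.
If it is under cup 1 (prior 1/3): cup 2 is available but not opened, probability 3/5; weight (1/3)·(3/5) = 1/5.
If it is under cup 2 (prior 1/3): only cup 3 is available, probability 1; weight (1/3)·1 = 1/3.
If it is under cup 3 (prior 1/3): the dealer opened cup 3, so this case is ruled out; weight (1/3)·0 = 0.
The weights sum to 8/15.
So P(the pea under cup 2 | the dealer opened cup 3) = (1/3) / (8/15) = 5/8.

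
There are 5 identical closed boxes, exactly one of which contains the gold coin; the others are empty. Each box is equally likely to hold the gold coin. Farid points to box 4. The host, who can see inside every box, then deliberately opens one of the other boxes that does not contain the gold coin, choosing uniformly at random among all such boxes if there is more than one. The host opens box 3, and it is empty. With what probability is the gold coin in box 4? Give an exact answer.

Consider each possible location of the gold coin in turn.
If it is in any of boxes 1, 2, and 5 (prior 1/5 each): the host has 3 equally likely choices, so probability 1/3; weight (1/5)·(1/3) = 1/15 each.
If it is in box 3 (prior 1/5): the host opened box 3, so this case is ruled out; weight (1/5)·0 = 0.
If it is in box 4 (prior 1/5): the host has 4 equally likely choices, so probability 1/4; weight (1/5)·(1/4) = 1/20.
The weights sum to 1/4.
So P(the gold coin in box 4 | the host opened box 3) = (1/20) / (1/4) = 1/5.

1/5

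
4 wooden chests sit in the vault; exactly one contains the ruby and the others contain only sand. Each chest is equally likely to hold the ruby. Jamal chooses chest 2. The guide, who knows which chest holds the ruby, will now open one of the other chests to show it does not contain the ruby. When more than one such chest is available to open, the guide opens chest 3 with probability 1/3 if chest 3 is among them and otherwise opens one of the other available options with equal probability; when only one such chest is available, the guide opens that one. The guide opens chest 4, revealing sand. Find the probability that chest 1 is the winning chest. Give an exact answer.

Apply Bayes' rule, conditioning on where the ruby actually is.
If it is in chest 1 (prior 1/4): chest 3 is available but not opened, probability 2/3; weight (1/4)·(2/3) = 1/6.
If it is in chest 2 (prior 1/4): chest 3 is available but not opened; chest 4 gets probability (1 − 1/3)/2 = 1/3; weight (1/4)·(1/3) = 1/12.
If it is in chest 3 (prior 1/4): chest 3 holds the prize so is unavailable; the guide chooses uniformly among the 2 others, probability 1/2; weight (1/4)·(1/2) = 1/8.
If it is in chest 4 (prior 1/4): the guide opened chest 4, so this case is ruled out; weight (1/4)·0 = 0.
The weights sum to 3/8.
So P(the ruby in chest 1 | the guide opened chest 4) = (1/6) / (3/8) = 4/9.

4/9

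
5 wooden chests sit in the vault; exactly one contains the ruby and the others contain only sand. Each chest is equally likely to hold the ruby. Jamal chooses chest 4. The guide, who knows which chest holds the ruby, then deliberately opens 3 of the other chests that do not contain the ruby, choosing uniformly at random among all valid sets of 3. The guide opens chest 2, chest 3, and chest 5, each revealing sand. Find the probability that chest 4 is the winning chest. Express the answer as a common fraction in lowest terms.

1/5

Condition on the true location of the ruby.
If it is in chest 1 (prior 1/5): the guide has no choice, probability 1; weight (1/5)·1 = 1/5.
If it is in any of chests 2, 3, and 5 (prior 1/5 each): that chest was opened and seen not to hold the prize — ruled out; weight (1/5)·0 = 0 each.
If it is in chest 4 (prior 1/5): the guide has 4 equally likely choices, so probability 1/4; weight (1/5)·(1/4) = 1/20.
The weights sum to 1/4.
So P(the ruby in chest 4 | the guide opened chest 2, chest 3, and chest 5) = (1/20) / (1/4) = 1/5.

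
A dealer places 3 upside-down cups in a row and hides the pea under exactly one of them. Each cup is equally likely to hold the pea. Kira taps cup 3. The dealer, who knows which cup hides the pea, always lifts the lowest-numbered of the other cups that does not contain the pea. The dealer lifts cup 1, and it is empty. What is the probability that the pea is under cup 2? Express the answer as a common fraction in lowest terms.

1/2

Apply Bayes' rule, conditioning on where the pea actually is.
If it is under cup 1 (prior 1/3): the dealer opened cup 1, so this case is ruled out; weight (1/3)·0 = 0.
If it is under either of cups 2 and 3 (prior 1/3 each): cup 1 is the lowest-numbered option available, probability 1; weight (1/3)·1 = 1/3 each.
The weights sum to 2/3.
So P(the pea under cup 2 | the dealer opened cup 1) = (1/3) / (2/3) = 1/2.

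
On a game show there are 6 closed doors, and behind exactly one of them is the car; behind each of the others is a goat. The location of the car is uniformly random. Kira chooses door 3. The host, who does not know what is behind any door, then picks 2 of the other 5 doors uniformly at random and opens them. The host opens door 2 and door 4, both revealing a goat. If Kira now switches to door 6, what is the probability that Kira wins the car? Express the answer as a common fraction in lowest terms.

Condition on the true location of the car.
If it is behind any of doors 1, 3, 5, and 6 (prior 1/6 each): the host picks exactly this set with probability 1/10 regardless, and none is the prize; weight (1/6)·(1/10) = 1/60 each.
If it is behind either of doors 2 and 4 (prior 1/6 each): that door was opened and seen not to hold the prize — ruled out; weight (1/6)·0 = 0 each.
The weights sum to 1/15.
So P(the car behind door 6 | the host opened door 2 and door 4) = (1/60) / (1/15) = 1/4.

1/4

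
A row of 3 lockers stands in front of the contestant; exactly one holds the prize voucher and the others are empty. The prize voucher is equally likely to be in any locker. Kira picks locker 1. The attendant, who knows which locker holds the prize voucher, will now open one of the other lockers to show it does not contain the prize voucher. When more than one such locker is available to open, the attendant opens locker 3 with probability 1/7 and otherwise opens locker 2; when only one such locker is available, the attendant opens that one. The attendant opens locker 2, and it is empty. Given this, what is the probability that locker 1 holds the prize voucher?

6/13

Apply Bayes' rule, conditioning on where the prize voucher actually is.
If it is in locker 1 (prior 1/3): locker 3 is available but not opened, probability 6/7; weight (1/3)·(6/7) = 2/7.
If it is in locker 2 (prior 1/3): the attendant opened locker 2, so this case is ruled out; weight (1/3)·0 = 0.
If it is in locker 3 (prior 1/3): only locker 2 is available, probability 1; weight (1/3)·1 = 1/3.
The weights sum to 13/21.
So P(the prize voucher in locker 1 | the attendant opened locker 2) = (2/7) / (13/21) = 6/13.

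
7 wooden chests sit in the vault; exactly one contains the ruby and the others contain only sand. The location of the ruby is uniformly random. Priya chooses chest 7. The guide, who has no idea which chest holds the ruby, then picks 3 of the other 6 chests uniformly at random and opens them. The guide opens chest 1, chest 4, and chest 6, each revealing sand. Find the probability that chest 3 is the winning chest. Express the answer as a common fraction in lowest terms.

1/4

Consider each possible location of the ruby in turn.
If it is in any of chests 1, 4, and 6 (prior 1/7 each): that chest was opened and seen not to hold the prize — ruled out; weight (1/7)·0 = 0 each.
If it is in any of chests 2, 3, 5, and 7 (prior 1/7 each): the guide picks exactly this set with probability 1/20 regardless, and none is the prize; weight (1/7)·(1/20) = 1/140 each.
The weights sum to 1/35.
So P(the ruby in chest 3 | the guide opened chest 1, chest 4, and chest 6) = (1/140) / (1/35) = 1/4.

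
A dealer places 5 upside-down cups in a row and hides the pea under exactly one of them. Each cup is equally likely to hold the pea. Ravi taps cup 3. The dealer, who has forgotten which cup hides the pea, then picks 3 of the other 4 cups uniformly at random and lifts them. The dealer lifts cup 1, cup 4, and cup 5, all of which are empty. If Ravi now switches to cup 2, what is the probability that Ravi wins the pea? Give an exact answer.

Apply Bayes' rule, conditioning on where the pea actually is.
If it is under any of cups 1, 4, and 5 (prior 1/5 each): that cup was opened and seen not to hold the prize — ruled out; weight (1/5)·0 = 0 each.
If it is under either of cups 2 and 3 (prior 1/5 each): the dealer picks exactly this set with probability 1/4 regardless, and none is the prize; weight (1/5)·(1/4) = 1/20 each.
The weights sum to 1/10.
So P(the pea under cup 2 | the dealer opened cup 1, cup 4, and cup 5) = (1/20) / (1/10) = 1/2.

1/2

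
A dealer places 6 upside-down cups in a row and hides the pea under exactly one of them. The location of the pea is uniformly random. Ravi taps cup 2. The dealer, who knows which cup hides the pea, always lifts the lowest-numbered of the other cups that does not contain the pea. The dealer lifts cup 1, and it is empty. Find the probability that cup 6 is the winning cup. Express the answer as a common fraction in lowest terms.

1/5

Apply Bayes' rule, conditioning on where the pea actually is.
If it is under cup 1 (prior 1/6): the dealer opened cup 1, so this case is ruled out; weight (1/6)·0 = 0.
If it is under any of cups 2, 3, 4, 5, and 6 (prior 1/6 each): cup 1 is the lowest-numbered option available, probability 1; weight (1/6)·1 = 1/6 each.
The weights sum to 5/6.
So P(the pea under cup 6 | the dealer opened cup 1) = (1/6) / (5/6) = 1/5.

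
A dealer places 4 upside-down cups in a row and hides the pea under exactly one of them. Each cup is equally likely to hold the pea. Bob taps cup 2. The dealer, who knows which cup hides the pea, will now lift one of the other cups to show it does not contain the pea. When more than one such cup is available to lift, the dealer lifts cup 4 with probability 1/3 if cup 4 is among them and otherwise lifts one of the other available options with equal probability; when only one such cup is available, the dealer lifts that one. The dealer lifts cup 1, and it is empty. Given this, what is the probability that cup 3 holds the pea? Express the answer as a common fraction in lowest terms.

4/9

Consider each possible location of the pea in turn.
If it is under cup 1 (prior 1/4): the dealer opened cup 1, so this case is ruled out; weight (1/4)·0 = 0.
If it is under cup 2 (prior 1/4): cup 4 is available but not opened; cup 1 gets probability (1 − 1/3)/2 = 1/3; weight (1/4)·(1/3) = 1/12.
If it is under cup 3 (prior 1/4): cup 4 is available but not opened, probability 2/3; weight (1/4)·(2/3) = 1/6.
If it is under cup 4 (prior 1/4): cup 4 holds the prize so is unavailable; the dealer chooses uniformly among the 2 others, probability 1/2; weight (1/4)·(1/2) = 1/8.
The weights sum to 3/8.
So P(the pea under cup 3 | the dealer opened cup 1) = (1/6) / (3/8) = 4/9.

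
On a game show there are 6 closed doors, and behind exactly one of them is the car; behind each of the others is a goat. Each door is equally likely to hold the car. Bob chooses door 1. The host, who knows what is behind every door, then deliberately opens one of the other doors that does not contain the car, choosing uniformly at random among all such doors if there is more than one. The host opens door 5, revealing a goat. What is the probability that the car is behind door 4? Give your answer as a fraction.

Consider each possible location of the car in turn.
If it is behind door 1 (prior 1/6): the host has 5 equally likely choices, so probability 1/5; weight (1/6)·(1/5) = 1/30.
If it is behind any of doors 2, 3, 4, and 6 (prior 1/6 each): the host has 4 equally likely choices, so probability 1/4; weight (1/6)·(1/4) = 1/24 each.
If it is behind door 5 (prior 1/6): the host opened door 5, so this case is ruled out; weight (1/6)·0 = 0.
The weights sum to 1/5.
So P(the car behind door 4 | the host opened door 5) = (1/24) / (1/5) = 5/24.

5/24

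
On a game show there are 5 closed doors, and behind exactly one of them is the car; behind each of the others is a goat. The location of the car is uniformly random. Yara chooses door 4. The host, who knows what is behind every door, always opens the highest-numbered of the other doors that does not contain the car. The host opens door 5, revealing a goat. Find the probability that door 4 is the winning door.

Condition on the true location of the car.
If it is behind any of doors 1, 2, 3, and 4 (prior 1/5 each): door 5 is the highest-numbered option available, probability 1; weight (1/5)·1 = 1/5 each.
If it is behind door 5 (prior 1/5): the host opened door 5, so this case is ruled out; weight (1/5)·0 = 0.
The weights sum to 4/5.
So P(the car behind door 4 | the host opened door 5) = (1/5) / (4/5) = 1/4.

1/4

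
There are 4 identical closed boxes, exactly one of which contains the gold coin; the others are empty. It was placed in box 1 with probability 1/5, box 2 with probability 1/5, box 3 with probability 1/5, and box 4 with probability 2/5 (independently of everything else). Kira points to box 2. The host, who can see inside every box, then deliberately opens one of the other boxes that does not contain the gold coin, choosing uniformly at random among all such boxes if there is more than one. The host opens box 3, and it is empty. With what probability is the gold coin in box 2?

Consider each possible location of the gold coin in turn.
If it is in box 1 (prior 1/5): the host has 2 equally likely choices, so probability 1/2; weight (1/5)·(1/2) = 1/10.
If it is in box 2 (prior 1/5): the host has 3 equally likely choices, so probability 1/3; weight (1/5)·(1/3) = 1/15.
If it is in box 3 (prior 1/5): the host opened box 3, so this case is ruled out; weight (1/5)·0 = 0.
If it is in box 4 (prior 2/5): the host has 2 equally likely choices, so probability 1/2; weight (2/5)·(1/2) = 1/5.
The weights sum to 11/30.
So P(the gold coin in box 2 | the host opened box 3) = (1/15) / (11/30) = 2/11.

2/11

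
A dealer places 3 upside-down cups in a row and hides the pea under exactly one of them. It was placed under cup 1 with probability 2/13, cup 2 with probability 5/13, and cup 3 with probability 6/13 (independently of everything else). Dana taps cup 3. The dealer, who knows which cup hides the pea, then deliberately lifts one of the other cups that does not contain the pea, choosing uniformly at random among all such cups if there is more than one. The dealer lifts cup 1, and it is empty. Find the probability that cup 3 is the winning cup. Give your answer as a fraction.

Consider each possible location of the pea in turn.
If it is under cup 1 (prior 2/13): the dealer opened cup 1, so this case is ruled out; weight (2/13)·0 = 0.
If it is under cup 2 (prior 5/13): the dealer has no choice, probability 1; weight (5/13)·1 = 5/13.
If it is under cup 3 (prior 6/13): the dealer has 2 equally likely choices, so probability 1/2; weight (6/13)·(1/2) = 3/13.
The weights sum to 8/13.
So P(the pea under cup 3 | the dealer opened cup 1) = (3/13) / (8/13) = 3/8.

3/8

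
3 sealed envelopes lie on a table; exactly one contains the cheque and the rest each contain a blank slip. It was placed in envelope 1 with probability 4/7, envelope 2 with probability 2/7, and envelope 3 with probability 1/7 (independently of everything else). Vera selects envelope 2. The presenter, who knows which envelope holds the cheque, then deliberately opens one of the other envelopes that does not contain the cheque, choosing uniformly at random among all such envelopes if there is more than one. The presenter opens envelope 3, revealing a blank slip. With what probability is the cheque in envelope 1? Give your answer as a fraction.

4/5

Consider each possible location of the cheque in turn.
If it is in envelope 1 (prior 4/7): the presenter has no choice, probability 1; weight (4/7)·1 = 4/7.
If it is in envelope 2 (prior 2/7): the presenter has 2 equally likely choices, so probability 1/2; weight (2/7)·(1/2) = 1/7.
If it is in envelope 3 (prior 1/7): the presenter opened envelope 3, so this case is ruled out; weight (1/7)·0 = 0.
The weights sum to 5/7.
So P(the cheque in envelope 1 | the presenter opened envelope 3) = (4/7) / (5/7) = 4/5.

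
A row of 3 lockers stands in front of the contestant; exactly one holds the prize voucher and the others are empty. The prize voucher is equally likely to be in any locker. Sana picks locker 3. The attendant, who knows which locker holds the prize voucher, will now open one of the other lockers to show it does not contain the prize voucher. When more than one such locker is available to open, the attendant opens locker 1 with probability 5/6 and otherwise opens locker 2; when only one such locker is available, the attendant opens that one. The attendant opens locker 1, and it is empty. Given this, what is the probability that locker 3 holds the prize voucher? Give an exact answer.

5/11

Condition on the true location of the prize voucher.
If it is in locker 1 (prior 1/3): the attendant opened locker 1, so this case is ruled out; weight (1/3)·0 = 0.
If it is in locker 2 (prior 1/3): only locker 1 is available, probability 1; weight (1/3)·1 = 1/3.
If it is in locker 3 (prior 1/3): locker 1 is available, opened with probability 5/6; weight (1/3)·(5/6) = 5/18.
The weights sum to 11/18.
So P(the prize voucher in locker 3 | the attendant opened locker 1) = (5/18) / (11/18) = 5/11.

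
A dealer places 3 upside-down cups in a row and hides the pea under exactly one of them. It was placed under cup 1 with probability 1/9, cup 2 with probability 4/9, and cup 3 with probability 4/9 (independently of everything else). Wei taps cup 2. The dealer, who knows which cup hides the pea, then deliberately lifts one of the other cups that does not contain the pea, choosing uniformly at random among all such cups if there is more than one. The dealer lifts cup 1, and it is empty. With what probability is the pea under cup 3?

2/3

Apply Bayes' rule, conditioning on where the pea actually is.
If it is under cup 1 (prior 1/9): the dealer opened cup 1, so this case is ruled out; weight (1/9)·0 = 0.
If it is under cup 2 (prior 4/9): the dealer has 2 equally likely choices, so probability 1/2; weight (4/9)·(1/2) = 2/9.
If it is under cup 3 (prior 4/9): the dealer has no choice, probability 1; weight (4/9)·1 = 4/9.
The weights sum to 2/3.
So P(the pea under cup 3 | the dealer opened cup 1) = (4/9) / (2/3) = 2/3.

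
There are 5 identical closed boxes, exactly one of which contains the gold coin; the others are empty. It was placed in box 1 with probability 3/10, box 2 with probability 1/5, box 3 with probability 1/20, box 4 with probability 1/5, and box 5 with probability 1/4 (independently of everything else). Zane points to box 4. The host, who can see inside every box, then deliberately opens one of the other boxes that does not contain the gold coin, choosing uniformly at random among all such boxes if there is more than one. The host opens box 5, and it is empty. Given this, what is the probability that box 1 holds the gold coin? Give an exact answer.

Apply Bayes' rule, conditioning on where the gold coin actually is.
If it is in box 1 (prior 3/10): the host has 3 equally likely choices, so probability 1/3; weight (3/10)·(1/3) = 1/10.
If it is in box 2 (prior 1/5): the host has 3 equally likely choices, so probability 1/3; weight (1/5)·(1/3) = 1/15.
If it is in box 3 (prior 1/20): the host has 3 equally likely choices, so probability 1/3; weight (1/20)·(1/3) = 1/60.
If it is in box 4 (prior 1/5): the host has 4 equally likely choices, so probability 1/4; weight (1/5)·(1/4) = 1/20.
If it is in box 5 (prior 1/4): the host opened box 5, so this case is ruled out; weight (1/4)·0 = 0.
The weights sum to 7/30.
So P(the gold coin in box 1 | the host opened box 5) = (1/10) / (7/30) = 3/7.

3/7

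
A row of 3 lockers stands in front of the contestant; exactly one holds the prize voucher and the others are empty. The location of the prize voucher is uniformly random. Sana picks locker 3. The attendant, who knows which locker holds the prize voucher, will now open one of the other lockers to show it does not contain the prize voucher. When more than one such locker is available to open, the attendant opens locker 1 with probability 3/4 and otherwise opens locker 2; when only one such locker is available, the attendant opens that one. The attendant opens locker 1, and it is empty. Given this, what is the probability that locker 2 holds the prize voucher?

4/7

Condition on the true location of the prize voucher.
If it is in locker 1 (prior 1/3): the attendant opened locker 1, so this case is ruled out; weight (1/3)·0 = 0.
If it is in locker 2 (prior 1/3): only locker 1 is available, probability 1; weight (1/3)·1 = 1/3.
If it is in locker 3 (prior 1/3): locker 1 is available, opened with probability 3/4; weight (1/3)·(3/4) = 1/4.
The weights sum to 7/12.
So P(the prize voucher in locker 2 | the attendant opened locker 1) = (1/3) / (7/12) = 4/7.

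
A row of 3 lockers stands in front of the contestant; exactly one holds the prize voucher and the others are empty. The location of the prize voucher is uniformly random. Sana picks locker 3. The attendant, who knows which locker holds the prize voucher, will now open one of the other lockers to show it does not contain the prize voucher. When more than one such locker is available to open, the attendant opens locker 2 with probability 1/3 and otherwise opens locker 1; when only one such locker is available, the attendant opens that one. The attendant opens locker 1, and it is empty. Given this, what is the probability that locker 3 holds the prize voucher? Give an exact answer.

2/5

Apply Bayes' rule, conditioning on where the prize voucher actually is.
If it is in locker 1 (prior 1/3): the attendant opened locker 1, so this case is ruled out; weight (1/3)·0 = 0.
If it is in locker 2 (prior 1/3): only locker 1 is available, probability 1; weight (1/3)·1 = 1/3.
If it is in locker 3 (prior 1/3): locker 2 is available but not opened, probability 2/3; weight (1/3)·(2/3) = 2/9.
The weights sum to 5/9.
So P(the prize voucher in locker 3 | the attendant opened locker 1) = (2/9) / (5/9) = 2/5.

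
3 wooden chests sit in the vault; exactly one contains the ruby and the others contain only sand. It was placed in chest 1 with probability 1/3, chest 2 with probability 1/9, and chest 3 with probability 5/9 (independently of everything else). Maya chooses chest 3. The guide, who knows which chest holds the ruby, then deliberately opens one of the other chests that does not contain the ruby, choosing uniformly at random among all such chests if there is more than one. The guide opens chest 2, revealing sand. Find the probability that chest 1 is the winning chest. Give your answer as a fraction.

Condition on the true location of the ruby.
If it is in chest 1 (prior 1/3): the guide has no choice, probability 1; weight (1/3)·1 = 1/3.
If it is in chest 2 (prior 1/9): the guide opened chest 2, so this case is ruled out; weight (1/9)·0 = 0.
If it is in chest 3 (prior 5/9): the guide has 2 equally likely choices, so probability 1/2; weight (5/9)·(1/2) = 5/18.
The weights sum to 11/18.
So P(the ruby in chest 1 | the guide opened chest 2) = (1/3) / (11/18) = 6/11.

6/11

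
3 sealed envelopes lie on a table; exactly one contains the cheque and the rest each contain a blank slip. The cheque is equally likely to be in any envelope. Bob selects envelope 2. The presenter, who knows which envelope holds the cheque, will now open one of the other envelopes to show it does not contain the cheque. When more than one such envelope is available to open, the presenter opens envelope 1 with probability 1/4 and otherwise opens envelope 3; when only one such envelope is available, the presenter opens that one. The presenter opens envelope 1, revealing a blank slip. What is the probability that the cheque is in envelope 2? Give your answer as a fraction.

Apply Bayes' rule, conditioning on where the cheque actually is.
If it is in envelope 1 (prior 1/3): the presenter opened envelope 1, so this case is ruled out; weight (1/3)·0 = 0.
If it is in envelope 2 (prior 1/3): envelope 1 is available, opened with probability 1/4; weight (1/3)·(1/4) = 1/12.
If it is in envelope 3 (prior 1/3): only envelope 1 is available, probability 1; weight (1/3)·1 = 1/3.
The weights sum to 5/12.
So P(the cheque in envelope 2 | the presenter opened envelope 1) = (1/12) / (5/12) = 1/5.

1/5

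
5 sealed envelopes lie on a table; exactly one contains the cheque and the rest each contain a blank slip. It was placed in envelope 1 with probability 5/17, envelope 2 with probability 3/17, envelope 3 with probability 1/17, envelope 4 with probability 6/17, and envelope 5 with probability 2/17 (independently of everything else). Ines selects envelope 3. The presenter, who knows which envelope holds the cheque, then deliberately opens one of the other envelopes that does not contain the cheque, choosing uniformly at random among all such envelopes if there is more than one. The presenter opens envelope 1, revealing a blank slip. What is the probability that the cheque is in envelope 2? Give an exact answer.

Apply Bayes' rule, conditioning on where the cheque actually is.
If it is in envelope 1 (prior 5/17): the presenter opened envelope 1, so this case is ruled out; weight (5/17)·0 = 0.
If it is in envelope 2 (prior 3/17): the presenter has 3 equally likely choices, so probability 1/3; weight (3/17)·(1/3) = 1/17.
If it is in envelope 3 (prior 1/17): the presenter has 4 equally likely choices, so probability 1/4; weight (1/17)·(1/4) = 1/68.
If it is in envelope 4 (prior 6/17): the presenter has 3 equally likely choices, so probability 1/3; weight (6/17)·(1/3) = 2/17.
If it is in envelope 5 (prior 2/17): the presenter has 3 equally likely choices, so probability 1/3; weight (2/17)·(1/3) = 2/51.
The weights sum to 47/204.
So P(the cheque in envelope 2 | the presenter opened envelope 1) = (1/17) / (47/204) = 12/47.

12/47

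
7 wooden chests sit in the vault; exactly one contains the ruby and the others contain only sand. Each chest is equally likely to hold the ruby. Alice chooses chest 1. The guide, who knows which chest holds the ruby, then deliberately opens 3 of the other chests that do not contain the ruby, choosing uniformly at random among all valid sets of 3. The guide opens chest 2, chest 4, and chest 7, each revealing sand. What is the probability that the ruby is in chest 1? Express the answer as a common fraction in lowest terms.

Condition on the true location of the ruby.
If it is in chest 1 (prior 1/7): the guide has 20 equally likely choices, so probability 1/20; weight (1/7)·(1/20) = 1/140.
If it is in any of chests 2, 4, and 7 (prior 1/7 each): that chest was opened and seen not to hold the prize — ruled out; weight (1/7)·0 = 0 each.
If it is in any of chests 3, 5, and 6 (prior 1/7 each): the guide has 10 equally likely choices, so probability 1/10; weight (1/7)·(1/10) = 1/70 each.
The weights sum to 1/20.
So P(the ruby in chest 1 | the guide opened chest 2, chest 4, and chest 7) = (1/140) / (1/20) = 1/7.

1/7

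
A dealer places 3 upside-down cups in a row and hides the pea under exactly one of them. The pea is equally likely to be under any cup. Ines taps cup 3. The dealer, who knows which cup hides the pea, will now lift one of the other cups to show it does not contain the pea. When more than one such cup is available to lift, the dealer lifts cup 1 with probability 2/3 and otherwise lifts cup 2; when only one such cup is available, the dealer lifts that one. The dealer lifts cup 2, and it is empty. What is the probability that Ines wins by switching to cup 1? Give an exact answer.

3/4

Apply Bayes' rule, conditioning on where the pea actually is.
If it is under cup 1 (prior 1/3): only cup 2 is available, probability 1; weight (1/3)·1 = 1/3.
If it is under cup 2 (prior 1/3): the dealer opened cup 2, so this case is ruled out; weight (1/3)·0 = 0.
If it is under cup 3 (prior 1/3): cup 1 is available but not opened, probability 1/3; weight (1/3)·(1/3) = 1/9.
The weights sum to 4/9.
So P(the pea under cup 1 | the dealer opened cup 2) = (1/3) / (4/9) = 3/4.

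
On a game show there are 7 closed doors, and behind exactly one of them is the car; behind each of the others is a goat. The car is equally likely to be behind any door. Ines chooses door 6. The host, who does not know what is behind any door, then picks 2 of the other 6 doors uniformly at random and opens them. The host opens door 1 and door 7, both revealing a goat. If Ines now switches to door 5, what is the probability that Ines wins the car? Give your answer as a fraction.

Because the host chose which doors to open without knowing where the car is, the choice is independent of the prize location. Learning that none of the 2 opened doors holds the car simply rules out those 2 locations and leaves the remaining 5 doors still equally likely by symmetry.
So P(the car behind door 5) = 1/5.

1/5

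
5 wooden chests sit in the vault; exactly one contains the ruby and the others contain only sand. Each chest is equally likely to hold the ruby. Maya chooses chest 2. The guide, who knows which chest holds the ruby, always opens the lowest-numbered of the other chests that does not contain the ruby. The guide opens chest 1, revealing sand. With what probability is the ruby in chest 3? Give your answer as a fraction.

Consider each possible location of the ruby in turn.
If it is in chest 1 (prior 1/5): the guide opened chest 1, so this case is ruled out; weight (1/5)·0 = 0.
If it is in any of chests 2, 3, 4, and 5 (prior 1/5 each): chest 1 is the lowest-numbered option available, probability 1; weight (1/5)·1 = 1/5 each.
The weights sum to 4/5.
So P(the ruby in chest 3 | the guide opened chest 1) = (1/5) / (4/5) = 1/4.

1/4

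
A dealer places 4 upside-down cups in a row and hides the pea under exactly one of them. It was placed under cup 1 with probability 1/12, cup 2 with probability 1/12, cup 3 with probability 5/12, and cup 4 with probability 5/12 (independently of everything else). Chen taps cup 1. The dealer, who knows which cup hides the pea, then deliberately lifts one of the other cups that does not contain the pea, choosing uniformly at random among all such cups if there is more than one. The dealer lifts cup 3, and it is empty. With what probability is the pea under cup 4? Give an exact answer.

Condition on the true location of the pea.
If it is under cup 1 (prior 1/12): the dealer has 3 equally likely choices, so probability 1/3; weight (1/12)·(1/3) = 1/36.
If it is under cup 2 (prior 1/12): the dealer has 2 equally likely choices, so probability 1/2; weight (1/12)·(1/2) = 1/24.
If it is under cup 3 (prior 5/12): the dealer opened cup 3, so this case is ruled out; weight (5/12)·0 = 0.
If it is under cup 4 (prior 5/12): the dealer has 2 equally likely choices, so probability 1/2; weight (5/12)·(1/2) = 5/24.
The weights sum to 5/18.
So P(the pea under cup 4 | the dealer opened cup 3) = (5/24) / (5/18) = 3/4.

3/4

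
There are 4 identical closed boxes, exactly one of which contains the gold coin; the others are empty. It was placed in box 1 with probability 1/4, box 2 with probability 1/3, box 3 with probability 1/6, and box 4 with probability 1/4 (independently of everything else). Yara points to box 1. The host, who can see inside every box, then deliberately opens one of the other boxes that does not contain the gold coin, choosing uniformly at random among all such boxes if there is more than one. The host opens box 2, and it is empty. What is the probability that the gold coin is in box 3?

Apply Bayes' rule, conditioning on where the gold coin actually is.
If it is in box 1 (prior 1/4): the host has 3 equally likely choices, so probability 1/3; weight (1/4)·(1/3) = 1/12.
If it is in box 2 (prior 1/3): the host opened box 2, so this case is ruled out; weight (1/3)·0 = 0.
If it is in box 3 (prior 1/6): the host has 2 equally likely choices, so probability 1/2; weight (1/6)·(1/2) = 1/12.
If it is in box 4 (prior 1/4): the host has 2 equally likely choices, so probability 1/2; weight (1/4)·(1/2) = 1/8.
The weights sum to 7/24.
So P(the gold coin in box 3 | the host opened box 2) = (1/12) / (7/24) = 2/7.

2/7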